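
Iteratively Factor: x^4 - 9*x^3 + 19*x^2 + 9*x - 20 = (x + 1)*(x^3 - 10*x^2 + 29*x - 20) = (x - 5)*(x + 1)*(x^2 - 5*x + 4) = (x - 5)*(x - 4)*(x + 1)*(x - 1)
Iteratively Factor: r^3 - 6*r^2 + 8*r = (r)*(r^2 - 6*r + 8) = r*(r - 2)*(r - 4)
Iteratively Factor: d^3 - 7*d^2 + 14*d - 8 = (d - 1)*(d^2 - 6*d + 8) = (d - 4)*(d - 1)*(d - 2)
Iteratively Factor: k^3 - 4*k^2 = (k)*(k^2 - 4*k) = k^2*(k - 4)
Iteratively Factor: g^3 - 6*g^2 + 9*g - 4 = (g - 1)*(g^2 - 5*g + 4) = (g - 4)*(g - 1)*(g - 1)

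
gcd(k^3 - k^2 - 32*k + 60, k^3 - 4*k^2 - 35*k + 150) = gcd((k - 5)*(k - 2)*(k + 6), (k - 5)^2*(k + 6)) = k^2 + k - 30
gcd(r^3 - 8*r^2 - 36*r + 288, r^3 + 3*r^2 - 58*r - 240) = r^2 - 2*r - 48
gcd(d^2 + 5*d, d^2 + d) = d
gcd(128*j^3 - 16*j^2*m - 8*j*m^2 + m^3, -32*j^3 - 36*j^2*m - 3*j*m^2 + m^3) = 32*j^2 + 4*j*m - m^2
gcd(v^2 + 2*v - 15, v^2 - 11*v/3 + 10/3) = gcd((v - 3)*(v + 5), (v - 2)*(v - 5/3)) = 1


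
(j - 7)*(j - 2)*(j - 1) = j^3 - 10*j^2 + 23*j - 14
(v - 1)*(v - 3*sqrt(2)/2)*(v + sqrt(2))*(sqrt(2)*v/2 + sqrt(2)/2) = sqrt(2)*v^4/2 - v^3/2 - 2*sqrt(2)*v^2 + v/2 + 3*sqrt(2)/2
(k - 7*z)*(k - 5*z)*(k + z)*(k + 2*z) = k^4 - 9*k^3*z + k^2*z^2 + 81*k*z^3 + 70*z^4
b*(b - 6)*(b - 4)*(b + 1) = b^4 - 9*b^3 + 14*b^2 + 24*b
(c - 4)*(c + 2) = c^2 - 2*c - 8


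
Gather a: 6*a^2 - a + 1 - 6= 6*a^2 - a - 5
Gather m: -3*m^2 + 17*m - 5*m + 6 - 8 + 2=-3*m^2 + 12*m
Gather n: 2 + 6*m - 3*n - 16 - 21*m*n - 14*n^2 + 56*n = 6*m - 14*n^2 + n*(53 - 21*m) - 14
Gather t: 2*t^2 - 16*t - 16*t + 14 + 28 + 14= 2*t^2 - 32*t + 56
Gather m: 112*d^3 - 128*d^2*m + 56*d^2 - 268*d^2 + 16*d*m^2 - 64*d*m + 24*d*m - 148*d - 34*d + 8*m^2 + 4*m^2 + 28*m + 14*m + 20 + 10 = 112*d^3 - 212*d^2 - 182*d + m^2*(16*d + 12) + m*(-128*d^2 - 40*d + 42) + 30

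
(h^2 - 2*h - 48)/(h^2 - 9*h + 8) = (h + 6)/(h - 1)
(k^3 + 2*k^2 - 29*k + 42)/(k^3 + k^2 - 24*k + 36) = (k + 7)/(k + 6)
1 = 1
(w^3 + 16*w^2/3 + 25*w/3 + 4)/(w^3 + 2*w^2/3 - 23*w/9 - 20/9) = 3*(w + 3)/(3*w - 5)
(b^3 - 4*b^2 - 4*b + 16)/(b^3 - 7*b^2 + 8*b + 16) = (b^2 - 4)/(b^2 - 3*b - 4)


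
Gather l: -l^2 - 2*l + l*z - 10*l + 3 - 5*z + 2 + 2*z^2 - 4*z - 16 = -l^2 + l*(z - 12) + 2*z^2 - 9*z - 11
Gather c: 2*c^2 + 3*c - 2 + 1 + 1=2*c^2 + 3*c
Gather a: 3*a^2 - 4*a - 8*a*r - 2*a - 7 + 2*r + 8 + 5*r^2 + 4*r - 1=3*a^2 + a*(-8*r - 6) + 5*r^2 + 6*r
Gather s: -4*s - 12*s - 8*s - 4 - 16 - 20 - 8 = -24*s - 48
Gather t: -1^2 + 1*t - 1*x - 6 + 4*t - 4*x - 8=5*t - 5*x - 15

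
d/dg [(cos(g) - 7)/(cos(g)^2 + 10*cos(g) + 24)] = (cos(g)^2 - 14*cos(g) - 94)*sin(g)/(cos(g)^2 + 10*cos(g) + 24)^2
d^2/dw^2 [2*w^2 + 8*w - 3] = 4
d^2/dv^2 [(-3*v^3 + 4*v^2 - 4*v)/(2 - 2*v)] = 3*v*(v^2 - 3*v + 3)/(v^3 - 3*v^2 + 3*v - 1)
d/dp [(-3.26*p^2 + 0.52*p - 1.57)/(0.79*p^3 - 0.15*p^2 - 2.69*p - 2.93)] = (2.5754*p^4 - 0.8216*p^3 + 12.5683*p^2 + 18.6326*p - 5.7469)/(0.6241*p^6 - 0.237*p^5 - 4.2277*p^4 - 3.8224*p^3 + 8.1151*p^2 + 15.7634*p + 8.5849)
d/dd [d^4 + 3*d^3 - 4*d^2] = d*(4*d^2 + 9*d - 8)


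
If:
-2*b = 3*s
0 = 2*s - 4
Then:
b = -3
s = 2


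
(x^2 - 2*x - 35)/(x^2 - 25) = (x - 7)/(x - 5)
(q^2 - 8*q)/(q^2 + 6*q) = (q - 8)/(q + 6)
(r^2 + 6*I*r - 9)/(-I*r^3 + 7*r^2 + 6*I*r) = (r^2 + 6*I*r - 9)/(r*(-I*r^2 + 7*r + 6*I))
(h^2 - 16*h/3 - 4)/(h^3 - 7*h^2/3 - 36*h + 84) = (3*h + 2)/(3*h^2 + 11*h - 42)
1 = 1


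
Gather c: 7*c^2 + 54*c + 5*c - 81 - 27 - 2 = 7*c^2 + 59*c - 110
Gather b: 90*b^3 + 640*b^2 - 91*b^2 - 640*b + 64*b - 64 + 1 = 90*b^3 + 549*b^2 - 576*b - 63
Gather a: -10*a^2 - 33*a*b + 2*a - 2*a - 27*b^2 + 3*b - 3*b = -10*a^2 - 33*a*b - 27*b^2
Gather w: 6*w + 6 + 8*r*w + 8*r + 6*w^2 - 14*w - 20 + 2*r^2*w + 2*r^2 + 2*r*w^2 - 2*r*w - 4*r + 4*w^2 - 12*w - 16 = 2*r^2 + 4*r + w^2*(2*r + 10) + w*(2*r^2 + 6*r - 20) - 30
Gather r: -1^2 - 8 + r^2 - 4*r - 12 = r^2 - 4*r - 21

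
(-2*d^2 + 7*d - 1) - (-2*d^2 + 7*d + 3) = -4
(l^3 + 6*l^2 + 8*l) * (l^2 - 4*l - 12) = l^5 + 2*l^4 - 28*l^3 - 104*l^2 - 96*l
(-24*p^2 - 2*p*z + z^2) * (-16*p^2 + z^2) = 384*p^4 + 32*p^3*z - 40*p^2*z^2 - 2*p*z^3 + z^4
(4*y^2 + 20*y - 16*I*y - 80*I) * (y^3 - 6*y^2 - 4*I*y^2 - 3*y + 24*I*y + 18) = 4*y^5 - 4*y^4 - 32*I*y^4 - 196*y^3 + 32*I*y^3 + 76*y^2 + 1008*I*y^2 + 2280*y - 48*I*y - 1440*I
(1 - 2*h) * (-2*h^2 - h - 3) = 4*h^3 + 5*h - 3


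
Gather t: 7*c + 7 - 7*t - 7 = 7*c - 7*t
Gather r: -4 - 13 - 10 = -27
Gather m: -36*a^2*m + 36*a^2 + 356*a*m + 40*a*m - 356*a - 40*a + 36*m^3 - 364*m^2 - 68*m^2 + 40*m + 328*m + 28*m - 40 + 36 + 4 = 36*a^2 - 396*a + 36*m^3 - 432*m^2 + m*(-36*a^2 + 396*a + 396)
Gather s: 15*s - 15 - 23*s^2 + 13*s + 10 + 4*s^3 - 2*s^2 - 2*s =4*s^3 - 25*s^2 + 26*s - 5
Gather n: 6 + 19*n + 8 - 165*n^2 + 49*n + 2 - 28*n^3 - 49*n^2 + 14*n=-28*n^3 - 214*n^2 + 82*n + 16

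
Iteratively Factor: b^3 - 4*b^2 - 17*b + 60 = (b - 3)*(b^2 - b - 20) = (b - 3)*(b + 4)*(b - 5)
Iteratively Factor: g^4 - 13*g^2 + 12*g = (g + 4)*(g^3 - 4*g^2 + 3*g) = (g - 3)*(g + 4)*(g^2 - g) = g*(g - 3)*(g + 4)*(g - 1)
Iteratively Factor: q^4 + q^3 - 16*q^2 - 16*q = (q)*(q^3 + q^2 - 16*q - 16) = q*(q + 1)*(q^2 - 16) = q*(q + 1)*(q + 4)*(q - 4)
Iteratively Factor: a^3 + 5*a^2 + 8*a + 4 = (a + 2)*(a^2 + 3*a + 2) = (a + 2)^2*(a + 1)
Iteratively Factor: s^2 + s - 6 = (s - 2)*(s + 3)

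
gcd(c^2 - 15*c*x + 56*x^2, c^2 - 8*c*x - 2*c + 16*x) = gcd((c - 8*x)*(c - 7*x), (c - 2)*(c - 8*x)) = -c + 8*x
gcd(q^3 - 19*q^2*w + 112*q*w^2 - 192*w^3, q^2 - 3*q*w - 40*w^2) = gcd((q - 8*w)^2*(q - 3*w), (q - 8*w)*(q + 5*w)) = q - 8*w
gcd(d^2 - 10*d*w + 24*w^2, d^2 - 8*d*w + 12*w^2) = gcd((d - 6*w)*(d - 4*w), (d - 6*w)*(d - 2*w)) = -d + 6*w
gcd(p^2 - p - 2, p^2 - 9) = 1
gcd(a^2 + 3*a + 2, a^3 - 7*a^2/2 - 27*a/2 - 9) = a + 1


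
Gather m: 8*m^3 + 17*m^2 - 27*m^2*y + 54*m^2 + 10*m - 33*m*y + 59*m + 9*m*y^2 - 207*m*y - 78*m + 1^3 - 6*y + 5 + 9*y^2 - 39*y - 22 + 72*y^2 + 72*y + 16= 8*m^3 + m^2*(71 - 27*y) + m*(9*y^2 - 240*y - 9) + 81*y^2 + 27*y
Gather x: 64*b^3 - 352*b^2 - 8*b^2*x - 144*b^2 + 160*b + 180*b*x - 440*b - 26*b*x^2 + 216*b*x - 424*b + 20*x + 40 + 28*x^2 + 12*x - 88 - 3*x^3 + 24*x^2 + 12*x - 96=64*b^3 - 496*b^2 - 704*b - 3*x^3 + x^2*(52 - 26*b) + x*(-8*b^2 + 396*b + 44) - 144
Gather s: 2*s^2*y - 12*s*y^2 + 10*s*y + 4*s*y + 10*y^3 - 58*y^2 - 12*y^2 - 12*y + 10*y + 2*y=2*s^2*y + s*(-12*y^2 + 14*y) + 10*y^3 - 70*y^2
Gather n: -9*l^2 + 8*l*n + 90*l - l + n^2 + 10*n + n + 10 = -9*l^2 + 89*l + n^2 + n*(8*l + 11) + 10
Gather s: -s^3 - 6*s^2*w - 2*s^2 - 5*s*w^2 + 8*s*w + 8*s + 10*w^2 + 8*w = -s^3 + s^2*(-6*w - 2) + s*(-5*w^2 + 8*w + 8) + 10*w^2 + 8*w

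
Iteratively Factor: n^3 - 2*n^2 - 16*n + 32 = (n + 4)*(n^2 - 6*n + 8) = (n - 2)*(n + 4)*(n - 4)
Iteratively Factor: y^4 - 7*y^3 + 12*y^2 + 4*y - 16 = (y - 2)*(y^3 - 5*y^2 + 2*y + 8) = (y - 2)*(y + 1)*(y^2 - 6*y + 8) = (y - 4)*(y - 2)*(y + 1)*(y - 2)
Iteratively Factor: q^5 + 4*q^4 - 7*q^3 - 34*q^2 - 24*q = (q - 3)*(q^4 + 7*q^3 + 14*q^2 + 8*q) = (q - 3)*(q + 4)*(q^3 + 3*q^2 + 2*q) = q*(q - 3)*(q + 4)*(q^2 + 3*q + 2) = q*(q - 3)*(q + 1)*(q + 4)*(q + 2)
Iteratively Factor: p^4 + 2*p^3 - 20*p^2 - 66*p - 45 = (p + 1)*(p^3 + p^2 - 21*p - 45) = (p + 1)*(p + 3)*(p^2 - 2*p - 15) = (p - 5)*(p + 1)*(p + 3)*(p + 3)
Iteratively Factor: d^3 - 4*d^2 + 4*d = (d - 2)*(d^2 - 2*d) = (d - 2)^2*(d)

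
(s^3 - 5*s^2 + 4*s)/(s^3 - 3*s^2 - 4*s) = (s - 1)/(s + 1)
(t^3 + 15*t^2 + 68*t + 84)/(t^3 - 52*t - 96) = (t + 7)/(t - 8)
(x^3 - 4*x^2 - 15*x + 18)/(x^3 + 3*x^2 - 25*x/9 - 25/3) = 9*(x^2 - 7*x + 6)/(9*x^2 - 25)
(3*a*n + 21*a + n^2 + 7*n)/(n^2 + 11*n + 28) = (3*a + n)/(n + 4)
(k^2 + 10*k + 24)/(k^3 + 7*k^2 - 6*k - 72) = 1/(k - 3)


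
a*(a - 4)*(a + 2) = a^3 - 2*a^2 - 8*a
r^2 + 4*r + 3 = (r + 1)*(r + 3)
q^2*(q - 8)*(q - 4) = q^4 - 12*q^3 + 32*q^2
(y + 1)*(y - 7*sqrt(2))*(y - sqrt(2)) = y^3 - 8*sqrt(2)*y^2 + y^2 - 8*sqrt(2)*y + 14*y + 14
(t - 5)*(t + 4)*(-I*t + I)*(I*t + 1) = t^4 - 2*t^3 - I*t^3 - 19*t^2 + 2*I*t^2 + 20*t + 19*I*t - 20*I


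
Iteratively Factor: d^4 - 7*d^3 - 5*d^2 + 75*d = (d - 5)*(d^3 - 2*d^2 - 15*d) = (d - 5)*(d + 3)*(d^2 - 5*d) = d*(d - 5)*(d + 3)*(d - 5)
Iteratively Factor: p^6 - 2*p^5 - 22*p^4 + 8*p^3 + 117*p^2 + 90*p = (p + 3)*(p^5 - 5*p^4 - 7*p^3 + 29*p^2 + 30*p) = (p + 1)*(p + 3)*(p^4 - 6*p^3 - p^2 + 30*p) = (p - 3)*(p + 1)*(p + 3)*(p^3 - 3*p^2 - 10*p) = (p - 3)*(p + 1)*(p + 2)*(p + 3)*(p^2 - 5*p) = p*(p - 3)*(p + 1)*(p + 2)*(p + 3)*(p - 5)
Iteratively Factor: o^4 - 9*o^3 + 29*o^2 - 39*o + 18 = (o - 2)*(o^3 - 7*o^2 + 15*o - 9) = (o - 2)*(o - 1)*(o^2 - 6*o + 9) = (o - 3)*(o - 2)*(o - 1)*(o - 3)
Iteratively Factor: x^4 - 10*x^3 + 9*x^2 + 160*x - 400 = (x - 5)*(x^3 - 5*x^2 - 16*x + 80) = (x - 5)*(x - 4)*(x^2 - x - 20) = (x - 5)*(x - 4)*(x + 4)*(x - 5)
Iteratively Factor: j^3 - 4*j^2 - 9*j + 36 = (j - 3)*(j^2 - j - 12) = (j - 4)*(j - 3)*(j + 3)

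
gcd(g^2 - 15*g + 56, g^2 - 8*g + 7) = g - 7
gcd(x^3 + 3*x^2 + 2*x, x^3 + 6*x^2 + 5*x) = x^2 + x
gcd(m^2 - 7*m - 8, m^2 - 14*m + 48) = m - 8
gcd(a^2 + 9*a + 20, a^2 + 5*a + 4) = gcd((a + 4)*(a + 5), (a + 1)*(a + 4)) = a + 4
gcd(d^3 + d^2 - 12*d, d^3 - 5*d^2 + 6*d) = d^2 - 3*d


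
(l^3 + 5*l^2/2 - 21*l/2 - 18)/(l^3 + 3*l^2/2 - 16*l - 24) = (l - 3)/(l - 4)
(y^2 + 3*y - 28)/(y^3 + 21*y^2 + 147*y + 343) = (y - 4)/(y^2 + 14*y + 49)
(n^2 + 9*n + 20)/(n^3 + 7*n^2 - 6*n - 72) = (n + 5)/(n^2 + 3*n - 18)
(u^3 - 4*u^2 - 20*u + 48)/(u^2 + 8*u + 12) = (u^3 - 4*u^2 - 20*u + 48)/(u^2 + 8*u + 12)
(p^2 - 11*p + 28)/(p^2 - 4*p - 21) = (p - 4)/(p + 3)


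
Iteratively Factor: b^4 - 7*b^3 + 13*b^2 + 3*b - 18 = (b - 2)*(b^3 - 5*b^2 + 3*b + 9) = (b - 2)*(b + 1)*(b^2 - 6*b + 9) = (b - 3)*(b - 2)*(b + 1)*(b - 3)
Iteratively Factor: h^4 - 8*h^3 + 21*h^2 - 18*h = (h)*(h^3 - 8*h^2 + 21*h - 18) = h*(h - 3)*(h^2 - 5*h + 6) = h*(h - 3)^2*(h - 2)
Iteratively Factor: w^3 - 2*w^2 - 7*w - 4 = (w + 1)*(w^2 - 3*w - 4) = (w - 4)*(w + 1)*(w + 1)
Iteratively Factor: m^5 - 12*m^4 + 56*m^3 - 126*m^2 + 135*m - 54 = (m - 2)*(m^4 - 10*m^3 + 36*m^2 - 54*m + 27) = (m - 3)*(m - 2)*(m^3 - 7*m^2 + 15*m - 9) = (m - 3)^2*(m - 2)*(m^2 - 4*m + 3) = (m - 3)^2*(m - 2)*(m - 1)*(m - 3)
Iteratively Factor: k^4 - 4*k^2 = (k)*(k^3 - 4*k) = k^2*(k^2 - 4) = k^2*(k + 2)*(k - 2)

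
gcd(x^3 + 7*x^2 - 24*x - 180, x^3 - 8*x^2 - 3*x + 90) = x - 5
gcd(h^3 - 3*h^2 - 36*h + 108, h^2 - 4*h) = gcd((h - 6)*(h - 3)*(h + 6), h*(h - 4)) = 1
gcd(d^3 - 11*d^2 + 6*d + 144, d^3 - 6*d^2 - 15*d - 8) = d - 8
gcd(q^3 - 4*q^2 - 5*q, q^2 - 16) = 1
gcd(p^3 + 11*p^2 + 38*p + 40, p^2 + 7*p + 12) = p + 4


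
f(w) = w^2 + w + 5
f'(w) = 2*w + 1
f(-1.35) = 5.47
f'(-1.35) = -1.70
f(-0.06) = 4.94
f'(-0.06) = 0.88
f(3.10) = 17.71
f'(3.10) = 7.20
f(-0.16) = 4.87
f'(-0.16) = 0.68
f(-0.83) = 4.86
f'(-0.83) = -0.66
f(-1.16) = 5.19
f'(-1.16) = -1.32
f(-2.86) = 10.32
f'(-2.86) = -4.72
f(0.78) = 6.39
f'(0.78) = 2.56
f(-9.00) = 77.00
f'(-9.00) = -17.00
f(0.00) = 5.00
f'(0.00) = 1.00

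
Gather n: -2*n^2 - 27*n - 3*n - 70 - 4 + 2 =-2*n^2 - 30*n - 72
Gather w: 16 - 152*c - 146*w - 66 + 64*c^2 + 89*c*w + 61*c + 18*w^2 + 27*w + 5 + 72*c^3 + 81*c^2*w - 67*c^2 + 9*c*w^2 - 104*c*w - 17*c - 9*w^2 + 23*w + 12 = 72*c^3 - 3*c^2 - 108*c + w^2*(9*c + 9) + w*(81*c^2 - 15*c - 96) - 33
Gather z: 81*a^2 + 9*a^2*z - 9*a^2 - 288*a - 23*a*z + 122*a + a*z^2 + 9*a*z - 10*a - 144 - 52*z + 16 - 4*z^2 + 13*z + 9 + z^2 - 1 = 72*a^2 - 176*a + z^2*(a - 3) + z*(9*a^2 - 14*a - 39) - 120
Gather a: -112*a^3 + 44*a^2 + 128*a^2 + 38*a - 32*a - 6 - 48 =-112*a^3 + 172*a^2 + 6*a - 54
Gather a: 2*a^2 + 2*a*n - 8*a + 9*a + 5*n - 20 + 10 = 2*a^2 + a*(2*n + 1) + 5*n - 10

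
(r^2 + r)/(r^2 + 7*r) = (r + 1)/(r + 7)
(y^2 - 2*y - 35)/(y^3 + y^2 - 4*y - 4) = (y^2 - 2*y - 35)/(y^3 + y^2 - 4*y - 4)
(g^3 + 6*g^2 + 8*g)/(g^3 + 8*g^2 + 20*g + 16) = g/(g + 2)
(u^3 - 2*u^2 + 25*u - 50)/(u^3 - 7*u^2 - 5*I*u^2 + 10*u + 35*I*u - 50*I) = (u + 5*I)/(u - 5)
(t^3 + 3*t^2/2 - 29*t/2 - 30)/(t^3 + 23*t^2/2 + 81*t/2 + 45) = (t - 4)/(t + 6)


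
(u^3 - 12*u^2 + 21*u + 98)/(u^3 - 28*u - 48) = (u^2 - 14*u + 49)/(u^2 - 2*u - 24)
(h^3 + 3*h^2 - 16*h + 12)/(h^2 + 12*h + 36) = (h^2 - 3*h + 2)/(h + 6)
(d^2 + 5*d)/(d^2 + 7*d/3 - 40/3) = 3*d/(3*d - 8)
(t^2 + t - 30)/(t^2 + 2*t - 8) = (t^2 + t - 30)/(t^2 + 2*t - 8)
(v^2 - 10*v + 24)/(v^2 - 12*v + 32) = (v - 6)/(v - 8)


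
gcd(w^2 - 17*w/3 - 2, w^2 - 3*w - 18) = w - 6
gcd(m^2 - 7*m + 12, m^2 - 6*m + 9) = m - 3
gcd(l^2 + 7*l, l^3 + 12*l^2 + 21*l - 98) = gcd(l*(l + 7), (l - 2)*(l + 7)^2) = l + 7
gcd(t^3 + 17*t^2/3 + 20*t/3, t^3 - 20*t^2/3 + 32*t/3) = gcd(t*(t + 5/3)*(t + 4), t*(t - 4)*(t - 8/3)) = t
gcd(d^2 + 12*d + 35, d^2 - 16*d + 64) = 1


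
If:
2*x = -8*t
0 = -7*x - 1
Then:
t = 1/28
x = -1/7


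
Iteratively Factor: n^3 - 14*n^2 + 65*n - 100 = (n - 4)*(n^2 - 10*n + 25) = (n - 5)*(n - 4)*(n - 5)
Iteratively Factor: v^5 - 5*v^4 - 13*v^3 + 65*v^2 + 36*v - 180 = (v - 2)*(v^4 - 3*v^3 - 19*v^2 + 27*v + 90) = (v - 2)*(v + 2)*(v^3 - 5*v^2 - 9*v + 45) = (v - 3)*(v - 2)*(v + 2)*(v^2 - 2*v - 15) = (v - 5)*(v - 3)*(v - 2)*(v + 2)*(v + 3)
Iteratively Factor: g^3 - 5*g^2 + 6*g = (g - 3)*(g^2 - 2*g) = g*(g - 3)*(g - 2)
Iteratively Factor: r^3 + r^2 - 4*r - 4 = (r + 1)*(r^2 - 4) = (r - 2)*(r + 1)*(r + 2)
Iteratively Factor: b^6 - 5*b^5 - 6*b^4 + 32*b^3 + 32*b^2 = (b - 4)*(b^5 - b^4 - 10*b^3 - 8*b^2) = b*(b - 4)*(b^4 - b^3 - 10*b^2 - 8*b) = b*(b - 4)^2*(b^3 + 3*b^2 + 2*b) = b*(b - 4)^2*(b + 1)*(b^2 + 2*b) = b*(b - 4)^2*(b + 1)*(b + 2)*(b)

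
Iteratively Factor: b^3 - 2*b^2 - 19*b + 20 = (b + 4)*(b^2 - 6*b + 5) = (b - 1)*(b + 4)*(b - 5)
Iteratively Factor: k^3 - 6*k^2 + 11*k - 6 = (k - 2)*(k^2 - 4*k + 3) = (k - 2)*(k - 1)*(k - 3)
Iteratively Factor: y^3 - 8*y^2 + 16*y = (y)*(y^2 - 8*y + 16) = y*(y - 4)*(y - 4)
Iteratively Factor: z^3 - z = (z)*(z^2 - 1) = z*(z + 1)*(z - 1)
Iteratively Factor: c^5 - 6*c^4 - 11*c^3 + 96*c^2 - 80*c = (c)*(c^4 - 6*c^3 - 11*c^2 + 96*c - 80) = c*(c - 5)*(c^3 - c^2 - 16*c + 16) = c*(c - 5)*(c + 4)*(c^2 - 5*c + 4) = c*(c - 5)*(c - 4)*(c + 4)*(c - 1)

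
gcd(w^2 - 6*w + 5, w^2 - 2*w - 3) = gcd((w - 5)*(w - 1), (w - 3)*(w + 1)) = 1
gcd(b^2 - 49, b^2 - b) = 1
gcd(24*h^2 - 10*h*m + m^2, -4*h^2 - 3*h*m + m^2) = 4*h - m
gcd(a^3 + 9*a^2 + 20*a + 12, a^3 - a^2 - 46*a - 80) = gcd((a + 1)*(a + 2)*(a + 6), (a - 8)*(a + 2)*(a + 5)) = a + 2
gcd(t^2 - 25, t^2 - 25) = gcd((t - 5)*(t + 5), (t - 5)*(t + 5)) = t^2 - 25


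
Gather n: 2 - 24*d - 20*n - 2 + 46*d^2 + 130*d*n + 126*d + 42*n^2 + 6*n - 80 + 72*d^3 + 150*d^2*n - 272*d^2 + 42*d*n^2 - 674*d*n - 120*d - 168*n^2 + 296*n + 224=72*d^3 - 226*d^2 - 18*d + n^2*(42*d - 126) + n*(150*d^2 - 544*d + 282) + 144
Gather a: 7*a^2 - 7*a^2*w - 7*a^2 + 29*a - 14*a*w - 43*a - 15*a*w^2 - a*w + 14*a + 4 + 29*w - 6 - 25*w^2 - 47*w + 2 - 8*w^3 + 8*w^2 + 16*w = -7*a^2*w + a*(-15*w^2 - 15*w) - 8*w^3 - 17*w^2 - 2*w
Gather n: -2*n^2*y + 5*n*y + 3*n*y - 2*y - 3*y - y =-2*n^2*y + 8*n*y - 6*y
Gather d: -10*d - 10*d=-20*d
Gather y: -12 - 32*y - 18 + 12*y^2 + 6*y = 12*y^2 - 26*y - 30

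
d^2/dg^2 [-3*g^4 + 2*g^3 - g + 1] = 12*g*(1 - 3*g)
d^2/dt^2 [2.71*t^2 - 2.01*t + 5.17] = 5.42000000000000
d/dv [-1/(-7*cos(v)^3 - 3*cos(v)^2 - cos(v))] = (21*sin(v) + sin(v)/cos(v)^2 + 6*tan(v))/(-7*sin(v)^2 + 3*cos(v) + 8)^2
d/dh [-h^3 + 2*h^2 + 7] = h*(4 - 3*h)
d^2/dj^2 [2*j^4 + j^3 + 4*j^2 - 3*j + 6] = 24*j^2 + 6*j + 8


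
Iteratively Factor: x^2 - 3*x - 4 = (x + 1)*(x - 4)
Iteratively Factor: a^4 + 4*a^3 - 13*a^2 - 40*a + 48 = (a - 1)*(a^3 + 5*a^2 - 8*a - 48) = (a - 3)*(a - 1)*(a^2 + 8*a + 16) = (a - 3)*(a - 1)*(a + 4)*(a + 4)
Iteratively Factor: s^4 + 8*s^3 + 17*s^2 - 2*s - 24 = (s - 1)*(s^3 + 9*s^2 + 26*s + 24) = (s - 1)*(s + 4)*(s^2 + 5*s + 6) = (s - 1)*(s + 3)*(s + 4)*(s + 2)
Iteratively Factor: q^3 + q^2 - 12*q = (q)*(q^2 + q - 12) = q*(q - 3)*(q + 4)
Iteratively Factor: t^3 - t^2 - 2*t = (t + 1)*(t^2 - 2*t) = (t - 2)*(t + 1)*(t)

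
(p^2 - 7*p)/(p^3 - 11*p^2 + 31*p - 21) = p/(p^2 - 4*p + 3)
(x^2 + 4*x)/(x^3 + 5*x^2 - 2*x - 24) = x/(x^2 + x - 6)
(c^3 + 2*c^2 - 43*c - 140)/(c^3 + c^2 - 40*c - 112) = (c + 5)/(c + 4)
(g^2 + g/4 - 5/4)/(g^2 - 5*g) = (4*g^2 + g - 5)/(4*g*(g - 5))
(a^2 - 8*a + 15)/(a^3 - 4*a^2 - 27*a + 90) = (a - 5)/(a^2 - a - 30)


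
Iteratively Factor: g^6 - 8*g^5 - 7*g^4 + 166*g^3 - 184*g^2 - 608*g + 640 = (g - 4)*(g^5 - 4*g^4 - 23*g^3 + 74*g^2 + 112*g - 160) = (g - 5)*(g - 4)*(g^4 + g^3 - 18*g^2 - 16*g + 32) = (g - 5)*(g - 4)^2*(g^3 + 5*g^2 + 2*g - 8) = (g - 5)*(g - 4)^2*(g - 1)*(g^2 + 6*g + 8) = (g - 5)*(g - 4)^2*(g - 1)*(g + 2)*(g + 4)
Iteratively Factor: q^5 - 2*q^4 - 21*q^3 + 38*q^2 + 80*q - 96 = (q + 2)*(q^4 - 4*q^3 - 13*q^2 + 64*q - 48) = (q + 2)*(q + 4)*(q^3 - 8*q^2 + 19*q - 12) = (q - 4)*(q + 2)*(q + 4)*(q^2 - 4*q + 3) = (q - 4)*(q - 1)*(q + 2)*(q + 4)*(q - 3)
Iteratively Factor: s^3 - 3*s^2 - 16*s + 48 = (s + 4)*(s^2 - 7*s + 12) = (s - 3)*(s + 4)*(s - 4)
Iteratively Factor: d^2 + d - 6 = (d + 3)*(d - 2)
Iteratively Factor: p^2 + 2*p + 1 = (p + 1)*(p + 1)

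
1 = 1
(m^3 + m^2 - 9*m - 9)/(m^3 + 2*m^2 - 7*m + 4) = (m^3 + m^2 - 9*m - 9)/(m^3 + 2*m^2 - 7*m + 4)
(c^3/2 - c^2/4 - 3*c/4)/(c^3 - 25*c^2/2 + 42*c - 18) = c*(2*c^2 - c - 3)/(2*(2*c^3 - 25*c^2 + 84*c - 36))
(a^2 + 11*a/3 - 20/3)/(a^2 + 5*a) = (a - 4/3)/a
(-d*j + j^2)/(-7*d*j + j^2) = (d - j)/(7*d - j)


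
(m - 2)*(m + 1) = m^2 - m - 2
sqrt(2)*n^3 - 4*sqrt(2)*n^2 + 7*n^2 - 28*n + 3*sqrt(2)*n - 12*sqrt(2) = (n - 4)*(n + 3*sqrt(2))*(sqrt(2)*n + 1)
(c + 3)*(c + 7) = c^2 + 10*c + 21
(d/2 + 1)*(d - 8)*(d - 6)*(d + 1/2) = d^4/2 - 23*d^3/4 + 7*d^2 + 53*d + 24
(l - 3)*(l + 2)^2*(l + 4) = l^4 + 5*l^3 - 4*l^2 - 44*l - 48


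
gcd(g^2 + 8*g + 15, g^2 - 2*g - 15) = g + 3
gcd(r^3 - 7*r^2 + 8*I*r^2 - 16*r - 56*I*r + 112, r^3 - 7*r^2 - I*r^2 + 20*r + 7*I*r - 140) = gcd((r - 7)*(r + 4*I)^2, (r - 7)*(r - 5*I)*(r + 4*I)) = r^2 + r*(-7 + 4*I) - 28*I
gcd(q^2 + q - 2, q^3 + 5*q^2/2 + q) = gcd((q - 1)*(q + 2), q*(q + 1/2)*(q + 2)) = q + 2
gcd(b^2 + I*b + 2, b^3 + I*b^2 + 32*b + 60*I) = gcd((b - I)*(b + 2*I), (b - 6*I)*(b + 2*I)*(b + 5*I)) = b + 2*I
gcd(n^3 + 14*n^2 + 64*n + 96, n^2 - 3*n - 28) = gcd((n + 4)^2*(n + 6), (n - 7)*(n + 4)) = n + 4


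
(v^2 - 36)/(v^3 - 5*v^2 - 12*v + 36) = (v + 6)/(v^2 + v - 6)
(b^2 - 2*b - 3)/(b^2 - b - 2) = (b - 3)/(b - 2)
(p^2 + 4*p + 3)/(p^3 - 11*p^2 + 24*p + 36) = (p + 3)/(p^2 - 12*p + 36)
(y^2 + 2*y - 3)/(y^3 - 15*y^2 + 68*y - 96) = (y^2 + 2*y - 3)/(y^3 - 15*y^2 + 68*y - 96)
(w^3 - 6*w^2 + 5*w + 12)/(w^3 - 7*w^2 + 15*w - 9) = (w^2 - 3*w - 4)/(w^2 - 4*w + 3)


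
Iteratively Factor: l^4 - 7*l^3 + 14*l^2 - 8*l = (l)*(l^3 - 7*l^2 + 14*l - 8) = l*(l - 1)*(l^2 - 6*l + 8) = l*(l - 4)*(l - 1)*(l - 2)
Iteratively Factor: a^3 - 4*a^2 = (a - 4)*(a^2) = a*(a - 4)*(a)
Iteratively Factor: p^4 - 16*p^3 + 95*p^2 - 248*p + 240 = (p - 4)*(p^3 - 12*p^2 + 47*p - 60) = (p - 4)^2*(p^2 - 8*p + 15) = (p - 5)*(p - 4)^2*(p - 3)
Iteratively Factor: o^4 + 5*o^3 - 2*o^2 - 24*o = (o - 2)*(o^3 + 7*o^2 + 12*o) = (o - 2)*(o + 4)*(o^2 + 3*o) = o*(o - 2)*(o + 4)*(o + 3)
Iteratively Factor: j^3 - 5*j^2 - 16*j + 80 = (j + 4)*(j^2 - 9*j + 20) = (j - 5)*(j + 4)*(j - 4)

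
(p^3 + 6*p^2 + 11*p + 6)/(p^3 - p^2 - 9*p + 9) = (p^2 + 3*p + 2)/(p^2 - 4*p + 3)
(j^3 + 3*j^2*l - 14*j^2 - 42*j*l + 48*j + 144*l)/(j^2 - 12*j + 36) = (j^2 + 3*j*l - 8*j - 24*l)/(j - 6)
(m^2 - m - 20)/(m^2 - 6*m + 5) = (m + 4)/(m - 1)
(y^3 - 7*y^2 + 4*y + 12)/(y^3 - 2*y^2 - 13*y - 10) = (y^2 - 8*y + 12)/(y^2 - 3*y - 10)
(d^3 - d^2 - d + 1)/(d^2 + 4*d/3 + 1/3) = 3*(d^2 - 2*d + 1)/(3*d + 1)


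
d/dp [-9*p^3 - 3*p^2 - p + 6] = -27*p^2 - 6*p - 1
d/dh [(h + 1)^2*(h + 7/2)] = (h + 1)*(3*h + 8)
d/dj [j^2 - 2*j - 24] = 2*j - 2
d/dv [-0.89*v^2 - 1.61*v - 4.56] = -1.78*v - 1.61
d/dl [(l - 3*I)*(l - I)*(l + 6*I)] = 3*l^2 + 4*I*l + 21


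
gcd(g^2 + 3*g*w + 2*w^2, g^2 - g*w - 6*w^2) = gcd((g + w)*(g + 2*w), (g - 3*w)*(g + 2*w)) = g + 2*w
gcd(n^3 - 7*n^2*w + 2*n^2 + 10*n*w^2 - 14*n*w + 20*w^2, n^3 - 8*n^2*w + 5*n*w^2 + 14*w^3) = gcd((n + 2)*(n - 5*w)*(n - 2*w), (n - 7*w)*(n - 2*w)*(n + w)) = -n + 2*w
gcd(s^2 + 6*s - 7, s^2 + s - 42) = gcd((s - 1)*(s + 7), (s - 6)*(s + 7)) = s + 7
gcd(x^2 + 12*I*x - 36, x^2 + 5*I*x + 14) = 1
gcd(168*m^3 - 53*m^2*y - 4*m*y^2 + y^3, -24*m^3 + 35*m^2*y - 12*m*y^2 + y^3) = 24*m^2 - 11*m*y + y^2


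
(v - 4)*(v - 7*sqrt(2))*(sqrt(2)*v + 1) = sqrt(2)*v^3 - 13*v^2 - 4*sqrt(2)*v^2 - 7*sqrt(2)*v + 52*v + 28*sqrt(2)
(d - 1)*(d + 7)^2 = d^3 + 13*d^2 + 35*d - 49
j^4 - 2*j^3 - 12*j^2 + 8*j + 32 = (j - 4)*(j - 2)*(j + 2)^2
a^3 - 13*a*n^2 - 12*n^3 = (a - 4*n)*(a + n)*(a + 3*n)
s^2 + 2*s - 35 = (s - 5)*(s + 7)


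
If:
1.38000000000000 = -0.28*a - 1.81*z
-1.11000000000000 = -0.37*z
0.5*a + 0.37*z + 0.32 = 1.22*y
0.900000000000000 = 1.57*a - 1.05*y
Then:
No Solution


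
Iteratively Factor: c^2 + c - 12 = (c + 4)*(c - 3)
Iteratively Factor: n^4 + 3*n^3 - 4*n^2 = (n - 1)*(n^3 + 4*n^2) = n*(n - 1)*(n^2 + 4*n) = n*(n - 1)*(n + 4)*(n)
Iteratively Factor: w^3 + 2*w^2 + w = (w + 1)*(w^2 + w) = w*(w + 1)*(w + 1)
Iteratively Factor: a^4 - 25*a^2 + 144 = (a - 4)*(a^3 + 4*a^2 - 9*a - 36) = (a - 4)*(a + 4)*(a^2 - 9) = (a - 4)*(a - 3)*(a + 4)*(a + 3)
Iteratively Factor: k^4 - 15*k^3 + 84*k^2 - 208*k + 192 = (k - 4)*(k^3 - 11*k^2 + 40*k - 48) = (k - 4)*(k - 3)*(k^2 - 8*k + 16) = (k - 4)^2*(k - 3)*(k - 4)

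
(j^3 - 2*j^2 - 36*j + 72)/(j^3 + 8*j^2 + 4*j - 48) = (j - 6)/(j + 4)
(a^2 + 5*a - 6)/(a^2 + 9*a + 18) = (a - 1)/(a + 3)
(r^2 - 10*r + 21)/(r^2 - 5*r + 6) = (r - 7)/(r - 2)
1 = 1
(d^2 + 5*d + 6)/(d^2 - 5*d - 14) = (d + 3)/(d - 7)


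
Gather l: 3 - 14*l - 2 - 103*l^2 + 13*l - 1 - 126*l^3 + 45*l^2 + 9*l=-126*l^3 - 58*l^2 + 8*l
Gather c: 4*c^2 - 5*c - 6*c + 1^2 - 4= 4*c^2 - 11*c - 3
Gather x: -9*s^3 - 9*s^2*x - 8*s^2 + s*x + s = -9*s^3 - 8*s^2 + s + x*(-9*s^2 + s)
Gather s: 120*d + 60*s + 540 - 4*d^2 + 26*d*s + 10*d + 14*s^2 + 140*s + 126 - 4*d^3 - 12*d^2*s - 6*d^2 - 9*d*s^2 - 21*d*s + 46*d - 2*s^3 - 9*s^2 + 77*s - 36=-4*d^3 - 10*d^2 + 176*d - 2*s^3 + s^2*(5 - 9*d) + s*(-12*d^2 + 5*d + 277) + 630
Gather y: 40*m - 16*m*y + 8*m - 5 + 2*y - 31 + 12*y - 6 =48*m + y*(14 - 16*m) - 42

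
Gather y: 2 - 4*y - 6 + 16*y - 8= 12*y - 12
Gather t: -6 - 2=-8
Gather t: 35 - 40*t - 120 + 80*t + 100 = 40*t + 15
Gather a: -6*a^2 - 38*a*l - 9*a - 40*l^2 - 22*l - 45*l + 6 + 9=-6*a^2 + a*(-38*l - 9) - 40*l^2 - 67*l + 15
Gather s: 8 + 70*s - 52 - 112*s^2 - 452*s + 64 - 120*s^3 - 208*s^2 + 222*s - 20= -120*s^3 - 320*s^2 - 160*s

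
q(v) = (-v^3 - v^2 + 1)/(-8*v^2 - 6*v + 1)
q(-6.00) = -0.72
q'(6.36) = 0.13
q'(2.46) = 0.14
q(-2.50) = -0.31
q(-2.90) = -0.35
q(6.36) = 0.82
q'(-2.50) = 0.10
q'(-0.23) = 0.74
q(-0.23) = 0.49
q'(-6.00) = 0.12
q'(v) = (16*v + 6)*(-v^3 - v^2 + 1)/(-8*v^2 - 6*v + 1)^2 + (-3*v^2 - 2*v)/(-8*v^2 - 6*v + 1)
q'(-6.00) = 0.12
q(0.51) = -0.15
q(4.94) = 0.64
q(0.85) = 0.03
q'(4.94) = 0.13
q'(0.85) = 0.32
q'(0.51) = 0.94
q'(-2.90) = 0.11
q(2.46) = 0.32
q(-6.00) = -0.72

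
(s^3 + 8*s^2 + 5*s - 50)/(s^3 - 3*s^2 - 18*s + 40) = (s^2 + 10*s + 25)/(s^2 - s - 20)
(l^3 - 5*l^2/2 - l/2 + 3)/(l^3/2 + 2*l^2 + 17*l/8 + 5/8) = 4*(2*l^2 - 7*l + 6)/(4*l^2 + 12*l + 5)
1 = 1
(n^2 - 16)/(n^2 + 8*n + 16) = (n - 4)/(n + 4)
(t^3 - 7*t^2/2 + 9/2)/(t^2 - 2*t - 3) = t - 3/2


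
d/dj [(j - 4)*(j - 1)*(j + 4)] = 3*j^2 - 2*j - 16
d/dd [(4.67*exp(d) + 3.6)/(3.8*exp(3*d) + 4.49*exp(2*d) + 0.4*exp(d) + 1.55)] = (-35.492*exp(3*d) - 62.0083*exp(2*d) - 32.328*exp(d) + 5.7985)*exp(d)/(14.44*exp(6*d) + 34.124*exp(5*d) + 23.2001*exp(4*d) + 15.372*exp(3*d) + 14.079*exp(2*d) + 1.24*exp(d) + 2.4025)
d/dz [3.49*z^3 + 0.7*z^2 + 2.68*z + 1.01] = 10.47*z^2 + 1.4*z + 2.68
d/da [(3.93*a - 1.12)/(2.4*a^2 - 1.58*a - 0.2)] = (-9.432*a^2 + 5.376*a - 2.5556)/(5.76*a^4 - 7.584*a^3 + 1.5364*a^2 + 0.632*a + 0.04)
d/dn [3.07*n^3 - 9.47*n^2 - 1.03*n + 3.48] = 9.21*n^2 - 18.94*n - 1.03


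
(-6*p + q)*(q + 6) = -6*p*q - 36*p + q^2 + 6*q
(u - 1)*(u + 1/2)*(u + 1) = u^3 + u^2/2 - u - 1/2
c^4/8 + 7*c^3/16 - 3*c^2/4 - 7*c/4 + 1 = (c/4 + 1)*(c/2 + 1)*(c - 2)*(c - 1/2)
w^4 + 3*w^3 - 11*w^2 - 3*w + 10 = (w - 2)*(w - 1)*(w + 1)*(w + 5)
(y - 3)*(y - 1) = y^2 - 4*y + 3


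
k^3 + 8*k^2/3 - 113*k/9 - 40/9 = (k - 8/3)*(k + 1/3)*(k + 5)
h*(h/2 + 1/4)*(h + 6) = h^3/2 + 13*h^2/4 + 3*h/2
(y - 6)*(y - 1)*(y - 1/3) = y^3 - 22*y^2/3 + 25*y/3 - 2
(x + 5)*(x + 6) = x^2 + 11*x + 30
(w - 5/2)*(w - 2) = w^2 - 9*w/2 + 5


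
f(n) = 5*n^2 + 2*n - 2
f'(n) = 10*n + 2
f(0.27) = -1.10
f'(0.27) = 4.70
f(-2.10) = 15.85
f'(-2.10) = -19.00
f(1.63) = 14.54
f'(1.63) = 18.30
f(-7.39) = 256.28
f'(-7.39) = -71.90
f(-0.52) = -1.69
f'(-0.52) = -3.20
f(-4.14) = 75.42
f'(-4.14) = -39.40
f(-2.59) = 26.36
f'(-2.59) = -23.90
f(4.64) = 114.93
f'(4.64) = 48.40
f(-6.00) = 166.00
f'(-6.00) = -58.00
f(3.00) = 49.00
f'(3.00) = 32.00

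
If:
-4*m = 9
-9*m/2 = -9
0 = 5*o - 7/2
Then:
No Solution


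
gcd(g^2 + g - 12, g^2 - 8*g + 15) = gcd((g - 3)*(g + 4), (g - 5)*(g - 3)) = g - 3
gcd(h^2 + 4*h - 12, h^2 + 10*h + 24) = h + 6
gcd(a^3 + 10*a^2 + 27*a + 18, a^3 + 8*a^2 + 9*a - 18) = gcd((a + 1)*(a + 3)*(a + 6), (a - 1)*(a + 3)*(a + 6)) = a^2 + 9*a + 18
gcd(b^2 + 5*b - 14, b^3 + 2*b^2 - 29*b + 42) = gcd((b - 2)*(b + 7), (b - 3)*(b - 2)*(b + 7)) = b^2 + 5*b - 14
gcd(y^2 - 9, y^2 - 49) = 1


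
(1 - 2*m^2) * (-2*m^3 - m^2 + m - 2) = 4*m^5 + 2*m^4 - 4*m^3 + 3*m^2 + m - 2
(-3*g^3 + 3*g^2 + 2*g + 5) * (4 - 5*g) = 15*g^4 - 27*g^3 + 2*g^2 - 17*g + 20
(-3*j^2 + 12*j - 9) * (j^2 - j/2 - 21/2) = -3*j^4 + 27*j^3/2 + 33*j^2/2 - 243*j/2 + 189/2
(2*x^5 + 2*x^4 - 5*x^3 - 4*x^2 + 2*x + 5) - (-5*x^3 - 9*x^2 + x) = 2*x^5 + 2*x^4 + 5*x^2 + x + 5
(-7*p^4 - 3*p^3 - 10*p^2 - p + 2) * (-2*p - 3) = 14*p^5 + 27*p^4 + 29*p^3 + 32*p^2 - p - 6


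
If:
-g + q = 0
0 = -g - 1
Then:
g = -1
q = -1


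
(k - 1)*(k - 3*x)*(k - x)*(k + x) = k^4 - 3*k^3*x - k^3 - k^2*x^2 + 3*k^2*x + 3*k*x^3 + k*x^2 - 3*x^3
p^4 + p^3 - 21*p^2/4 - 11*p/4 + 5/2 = (p - 2)*(p - 1/2)*(p + 1)*(p + 5/2)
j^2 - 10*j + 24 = (j - 6)*(j - 4)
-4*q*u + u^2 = u*(-4*q + u)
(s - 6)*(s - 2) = s^2 - 8*s + 12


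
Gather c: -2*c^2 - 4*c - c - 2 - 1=-2*c^2 - 5*c - 3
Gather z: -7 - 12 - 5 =-24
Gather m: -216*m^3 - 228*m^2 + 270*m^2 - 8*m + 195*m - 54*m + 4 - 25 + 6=-216*m^3 + 42*m^2 + 133*m - 15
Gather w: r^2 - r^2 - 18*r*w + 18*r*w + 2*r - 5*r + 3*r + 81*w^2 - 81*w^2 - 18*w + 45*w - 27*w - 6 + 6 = 0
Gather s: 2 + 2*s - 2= 2*s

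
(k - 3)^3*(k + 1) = k^4 - 8*k^3 + 18*k^2 - 27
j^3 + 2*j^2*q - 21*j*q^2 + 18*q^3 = (j - 3*q)*(j - q)*(j + 6*q)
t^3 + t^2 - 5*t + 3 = (t - 1)^2*(t + 3)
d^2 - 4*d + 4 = (d - 2)^2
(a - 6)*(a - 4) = a^2 - 10*a + 24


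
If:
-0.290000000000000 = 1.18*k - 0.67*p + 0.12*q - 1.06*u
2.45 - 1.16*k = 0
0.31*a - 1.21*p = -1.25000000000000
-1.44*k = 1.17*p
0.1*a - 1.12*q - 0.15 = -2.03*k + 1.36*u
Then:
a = -14.18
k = 2.11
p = -2.60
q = -2.42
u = 3.99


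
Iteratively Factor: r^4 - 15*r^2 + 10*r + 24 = (r + 1)*(r^3 - r^2 - 14*r + 24) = (r - 3)*(r + 1)*(r^2 + 2*r - 8) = (r - 3)*(r + 1)*(r + 4)*(r - 2)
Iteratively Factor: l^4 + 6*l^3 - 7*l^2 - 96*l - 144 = (l + 3)*(l^3 + 3*l^2 - 16*l - 48) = (l - 4)*(l + 3)*(l^2 + 7*l + 12) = (l - 4)*(l + 3)*(l + 4)*(l + 3)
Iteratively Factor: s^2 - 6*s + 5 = (s - 5)*(s - 1)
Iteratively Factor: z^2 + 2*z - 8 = (z + 4)*(z - 2)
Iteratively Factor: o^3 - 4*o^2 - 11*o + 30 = (o + 3)*(o^2 - 7*o + 10) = (o - 5)*(o + 3)*(o - 2)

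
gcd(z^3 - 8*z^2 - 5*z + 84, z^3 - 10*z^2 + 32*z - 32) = z - 4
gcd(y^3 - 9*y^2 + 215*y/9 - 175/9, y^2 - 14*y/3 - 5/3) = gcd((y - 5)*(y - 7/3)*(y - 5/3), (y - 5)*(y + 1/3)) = y - 5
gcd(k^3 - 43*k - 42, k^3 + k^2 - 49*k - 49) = k^2 - 6*k - 7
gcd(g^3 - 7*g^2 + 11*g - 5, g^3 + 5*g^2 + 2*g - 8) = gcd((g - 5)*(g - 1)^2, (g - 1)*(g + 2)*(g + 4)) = g - 1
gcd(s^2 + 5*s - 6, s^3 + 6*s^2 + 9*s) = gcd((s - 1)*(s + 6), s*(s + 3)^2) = 1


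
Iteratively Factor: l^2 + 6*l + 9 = (l + 3)*(l + 3)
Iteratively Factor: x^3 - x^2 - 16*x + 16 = (x + 4)*(x^2 - 5*x + 4) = (x - 1)*(x + 4)*(x - 4)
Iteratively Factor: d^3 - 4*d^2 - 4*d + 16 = (d - 2)*(d^2 - 2*d - 8) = (d - 2)*(d + 2)*(d - 4)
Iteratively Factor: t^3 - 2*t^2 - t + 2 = (t + 1)*(t^2 - 3*t + 2) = (t - 2)*(t + 1)*(t - 1)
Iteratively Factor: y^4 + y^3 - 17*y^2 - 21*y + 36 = (y + 3)*(y^3 - 2*y^2 - 11*y + 12) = (y - 4)*(y + 3)*(y^2 + 2*y - 3) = (y - 4)*(y - 1)*(y + 3)*(y + 3)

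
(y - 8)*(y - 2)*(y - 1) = y^3 - 11*y^2 + 26*y - 16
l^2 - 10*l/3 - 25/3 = (l - 5)*(l + 5/3)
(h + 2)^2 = h^2 + 4*h + 4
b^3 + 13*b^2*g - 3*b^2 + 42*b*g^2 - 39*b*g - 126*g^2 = (b - 3)*(b + 6*g)*(b + 7*g)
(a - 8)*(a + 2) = a^2 - 6*a - 16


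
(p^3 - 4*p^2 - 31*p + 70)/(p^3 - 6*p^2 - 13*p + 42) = (p + 5)/(p + 3)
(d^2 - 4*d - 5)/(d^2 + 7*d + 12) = (d^2 - 4*d - 5)/(d^2 + 7*d + 12)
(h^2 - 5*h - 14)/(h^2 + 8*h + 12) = (h - 7)/(h + 6)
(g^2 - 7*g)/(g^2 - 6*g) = (g - 7)/(g - 6)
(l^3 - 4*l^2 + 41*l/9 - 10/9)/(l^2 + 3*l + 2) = (9*l^3 - 36*l^2 + 41*l - 10)/(9*(l^2 + 3*l + 2))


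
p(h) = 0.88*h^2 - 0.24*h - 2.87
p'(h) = 1.76*h - 0.24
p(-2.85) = 4.96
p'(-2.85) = -5.26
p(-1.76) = 0.28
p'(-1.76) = -3.34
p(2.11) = 0.54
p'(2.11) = 3.47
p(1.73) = -0.65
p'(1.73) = 2.80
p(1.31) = -1.67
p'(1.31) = 2.07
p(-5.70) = 27.09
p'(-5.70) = -10.27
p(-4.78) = 18.38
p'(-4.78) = -8.65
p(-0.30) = -2.72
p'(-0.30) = -0.77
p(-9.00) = 70.57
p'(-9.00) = -16.08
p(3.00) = 4.33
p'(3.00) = 5.04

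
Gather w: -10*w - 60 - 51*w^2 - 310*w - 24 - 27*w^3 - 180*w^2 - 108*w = -27*w^3 - 231*w^2 - 428*w - 84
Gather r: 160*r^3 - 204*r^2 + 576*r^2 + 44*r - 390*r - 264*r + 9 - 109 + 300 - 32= 160*r^3 + 372*r^2 - 610*r + 168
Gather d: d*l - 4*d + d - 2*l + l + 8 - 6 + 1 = d*(l - 3) - l + 3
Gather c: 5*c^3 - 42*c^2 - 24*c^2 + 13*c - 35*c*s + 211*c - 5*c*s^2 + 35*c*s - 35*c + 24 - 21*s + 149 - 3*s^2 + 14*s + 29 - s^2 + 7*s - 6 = 5*c^3 - 66*c^2 + c*(189 - 5*s^2) - 4*s^2 + 196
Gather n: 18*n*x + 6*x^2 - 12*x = 18*n*x + 6*x^2 - 12*x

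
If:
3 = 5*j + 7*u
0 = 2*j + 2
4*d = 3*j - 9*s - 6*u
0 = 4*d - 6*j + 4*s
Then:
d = -51/70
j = -1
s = -27/35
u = 8/7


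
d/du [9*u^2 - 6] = 18*u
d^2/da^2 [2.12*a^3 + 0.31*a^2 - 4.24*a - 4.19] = 12.72*a + 0.62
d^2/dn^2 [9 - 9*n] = 0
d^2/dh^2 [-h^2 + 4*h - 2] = -2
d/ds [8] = 0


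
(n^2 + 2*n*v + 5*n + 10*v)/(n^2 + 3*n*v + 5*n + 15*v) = (n + 2*v)/(n + 3*v)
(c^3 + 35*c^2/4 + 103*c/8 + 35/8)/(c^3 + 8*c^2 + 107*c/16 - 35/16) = 2*(2*c + 1)/(4*c - 1)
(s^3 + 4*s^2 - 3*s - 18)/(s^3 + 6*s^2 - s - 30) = (s + 3)/(s + 5)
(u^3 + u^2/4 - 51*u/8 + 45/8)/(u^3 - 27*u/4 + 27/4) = (4*u - 5)/(2*(2*u - 3))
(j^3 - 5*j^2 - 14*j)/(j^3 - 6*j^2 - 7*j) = (j + 2)/(j + 1)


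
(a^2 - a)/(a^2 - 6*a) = (a - 1)/(a - 6)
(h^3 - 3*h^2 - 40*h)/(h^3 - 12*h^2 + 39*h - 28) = h*(h^2 - 3*h - 40)/(h^3 - 12*h^2 + 39*h - 28)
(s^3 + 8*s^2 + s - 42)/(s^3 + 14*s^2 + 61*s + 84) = (s - 2)/(s + 4)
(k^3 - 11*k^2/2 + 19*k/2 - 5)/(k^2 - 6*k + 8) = (2*k^2 - 7*k + 5)/(2*(k - 4))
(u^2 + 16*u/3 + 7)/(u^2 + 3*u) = (u + 7/3)/u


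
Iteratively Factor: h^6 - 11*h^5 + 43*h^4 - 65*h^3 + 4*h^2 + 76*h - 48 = (h - 3)*(h^5 - 8*h^4 + 19*h^3 - 8*h^2 - 20*h + 16) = (h - 4)*(h - 3)*(h^4 - 4*h^3 + 3*h^2 + 4*h - 4) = (h - 4)*(h - 3)*(h - 1)*(h^3 - 3*h^2 + 4) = (h - 4)*(h - 3)*(h - 1)*(h + 1)*(h^2 - 4*h + 4) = (h - 4)*(h - 3)*(h - 2)*(h - 1)*(h + 1)*(h - 2)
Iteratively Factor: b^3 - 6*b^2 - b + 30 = (b - 5)*(b^2 - b - 6) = (b - 5)*(b - 3)*(b + 2)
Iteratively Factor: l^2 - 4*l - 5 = (l + 1)*(l - 5)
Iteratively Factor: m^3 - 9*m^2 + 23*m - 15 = (m - 3)*(m^2 - 6*m + 5) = (m - 5)*(m - 3)*(m - 1)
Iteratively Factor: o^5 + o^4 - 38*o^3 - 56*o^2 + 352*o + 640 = (o - 5)*(o^4 + 6*o^3 - 8*o^2 - 96*o - 128) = (o - 5)*(o + 4)*(o^3 + 2*o^2 - 16*o - 32) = (o - 5)*(o - 4)*(o + 4)*(o^2 + 6*o + 8) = (o - 5)*(o - 4)*(o + 2)*(o + 4)*(o + 4)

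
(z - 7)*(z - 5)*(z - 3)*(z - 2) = z^4 - 17*z^3 + 101*z^2 - 247*z + 210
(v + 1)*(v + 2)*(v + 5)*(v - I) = v^4 + 8*v^3 - I*v^3 + 17*v^2 - 8*I*v^2 + 10*v - 17*I*v - 10*I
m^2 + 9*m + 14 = (m + 2)*(m + 7)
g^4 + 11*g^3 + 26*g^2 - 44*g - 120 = (g - 2)*(g + 2)*(g + 5)*(g + 6)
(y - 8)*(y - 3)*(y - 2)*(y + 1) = y^4 - 12*y^3 + 33*y^2 - 2*y - 48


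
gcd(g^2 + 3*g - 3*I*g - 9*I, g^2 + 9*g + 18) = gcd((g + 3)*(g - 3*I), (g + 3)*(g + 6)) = g + 3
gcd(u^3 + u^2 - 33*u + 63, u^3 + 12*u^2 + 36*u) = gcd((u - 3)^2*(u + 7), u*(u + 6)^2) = 1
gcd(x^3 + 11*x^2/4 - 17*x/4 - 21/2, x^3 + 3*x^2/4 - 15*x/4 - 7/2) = x^2 - x/4 - 7/2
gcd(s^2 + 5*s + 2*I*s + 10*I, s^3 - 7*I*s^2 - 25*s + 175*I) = s + 5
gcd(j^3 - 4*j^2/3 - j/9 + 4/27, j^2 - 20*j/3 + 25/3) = 1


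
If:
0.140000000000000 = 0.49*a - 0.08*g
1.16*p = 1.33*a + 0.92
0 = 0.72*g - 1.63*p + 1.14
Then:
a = 0.56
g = 1.66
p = 1.43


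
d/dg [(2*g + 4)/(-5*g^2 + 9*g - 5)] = 2*(5*g^2 + 20*g - 23)/(25*g^4 - 90*g^3 + 131*g^2 - 90*g + 25)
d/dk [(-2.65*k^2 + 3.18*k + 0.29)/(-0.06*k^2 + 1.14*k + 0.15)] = (-2.8302*k^2 - 0.7602*k + 0.1464)/(0.0036*k^4 - 0.1368*k^3 + 1.2816*k^2 + 0.342*k + 0.0225)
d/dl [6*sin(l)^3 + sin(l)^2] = 2*(9*sin(l) + 1)*sin(l)*cos(l)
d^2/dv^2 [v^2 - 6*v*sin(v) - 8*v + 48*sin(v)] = 6*v*sin(v) - 48*sin(v) - 12*cos(v) + 2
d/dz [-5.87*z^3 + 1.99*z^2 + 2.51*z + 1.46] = -17.61*z^2 + 3.98*z + 2.51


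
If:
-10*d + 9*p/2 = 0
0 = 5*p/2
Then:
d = 0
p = 0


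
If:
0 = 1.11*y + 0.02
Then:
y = -0.02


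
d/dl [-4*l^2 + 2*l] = 2 - 8*l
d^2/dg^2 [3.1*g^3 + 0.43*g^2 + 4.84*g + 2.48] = 18.6*g + 0.86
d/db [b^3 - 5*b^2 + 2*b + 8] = 3*b^2 - 10*b + 2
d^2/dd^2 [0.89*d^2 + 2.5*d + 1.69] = 1.78000000000000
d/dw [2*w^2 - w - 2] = 4*w - 1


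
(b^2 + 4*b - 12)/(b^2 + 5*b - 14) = (b + 6)/(b + 7)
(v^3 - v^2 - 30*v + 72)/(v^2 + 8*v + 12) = (v^2 - 7*v + 12)/(v + 2)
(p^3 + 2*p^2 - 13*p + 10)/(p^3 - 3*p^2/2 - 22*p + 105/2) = 2*(p^2 - 3*p + 2)/(2*p^2 - 13*p + 21)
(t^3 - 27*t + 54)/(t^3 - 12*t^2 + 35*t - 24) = (t^2 + 3*t - 18)/(t^2 - 9*t + 8)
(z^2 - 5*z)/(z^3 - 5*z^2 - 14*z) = (5 - z)/(-z^2 + 5*z + 14)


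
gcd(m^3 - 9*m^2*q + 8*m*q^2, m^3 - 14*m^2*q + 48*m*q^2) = -m^2 + 8*m*q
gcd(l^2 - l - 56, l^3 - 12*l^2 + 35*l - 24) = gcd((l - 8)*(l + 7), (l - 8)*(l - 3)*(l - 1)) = l - 8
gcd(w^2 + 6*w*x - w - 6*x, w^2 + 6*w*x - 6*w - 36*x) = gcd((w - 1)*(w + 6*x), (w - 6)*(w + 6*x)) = w + 6*x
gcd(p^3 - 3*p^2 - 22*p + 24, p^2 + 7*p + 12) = p + 4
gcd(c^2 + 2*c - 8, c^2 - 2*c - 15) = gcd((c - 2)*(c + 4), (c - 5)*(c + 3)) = 1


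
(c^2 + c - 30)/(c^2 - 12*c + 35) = (c + 6)/(c - 7)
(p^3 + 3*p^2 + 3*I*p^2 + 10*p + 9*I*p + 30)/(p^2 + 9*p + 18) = (p^2 + 3*I*p + 10)/(p + 6)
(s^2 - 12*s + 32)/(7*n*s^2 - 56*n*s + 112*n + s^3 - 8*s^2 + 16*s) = (s - 8)/(7*n*s - 28*n + s^2 - 4*s)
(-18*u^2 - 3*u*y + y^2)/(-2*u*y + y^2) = (18*u^2 + 3*u*y - y^2)/(y*(2*u - y))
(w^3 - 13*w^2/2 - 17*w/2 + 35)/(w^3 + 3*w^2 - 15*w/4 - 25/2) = 2*(w - 7)/(2*w + 5)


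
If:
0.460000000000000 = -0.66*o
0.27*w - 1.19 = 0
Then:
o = -0.70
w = 4.41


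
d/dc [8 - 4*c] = -4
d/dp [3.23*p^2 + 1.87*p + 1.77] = 6.46*p + 1.87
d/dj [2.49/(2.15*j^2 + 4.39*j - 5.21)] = (-10.707*j - 10.9311)/(2.15*j^2 + 4.39*j - 5.21)^2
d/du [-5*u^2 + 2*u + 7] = 2 - 10*u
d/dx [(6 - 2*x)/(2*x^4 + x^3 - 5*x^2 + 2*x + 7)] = 2*(-2*x^4 - x^3 + 5*x^2 - 2*x + (x - 3)*(8*x^3 + 3*x^2 - 10*x + 2) - 7)/(2*x^4 + x^3 - 5*x^2 + 2*x + 7)^2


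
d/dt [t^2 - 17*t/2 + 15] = 2*t - 17/2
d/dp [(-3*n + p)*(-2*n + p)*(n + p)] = n^2 - 8*n*p + 3*p^2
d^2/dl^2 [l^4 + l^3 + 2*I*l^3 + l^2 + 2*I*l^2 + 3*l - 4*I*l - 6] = 12*l^2 + l*(6 + 12*I) + 2 + 4*I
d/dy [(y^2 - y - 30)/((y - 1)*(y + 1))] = (y^2 + 58*y + 1)/(y^4 - 2*y^2 + 1)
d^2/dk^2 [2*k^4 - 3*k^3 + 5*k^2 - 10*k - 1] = 24*k^2 - 18*k + 10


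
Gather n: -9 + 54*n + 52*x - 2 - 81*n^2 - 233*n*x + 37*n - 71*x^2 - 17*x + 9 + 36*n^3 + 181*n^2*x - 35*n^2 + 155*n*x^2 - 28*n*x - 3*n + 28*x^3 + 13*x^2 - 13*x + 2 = 36*n^3 + n^2*(181*x - 116) + n*(155*x^2 - 261*x + 88) + 28*x^3 - 58*x^2 + 22*x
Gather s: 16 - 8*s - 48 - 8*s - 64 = -16*s - 96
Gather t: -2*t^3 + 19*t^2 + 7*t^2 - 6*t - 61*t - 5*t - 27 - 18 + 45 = -2*t^3 + 26*t^2 - 72*t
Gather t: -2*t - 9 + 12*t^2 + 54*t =12*t^2 + 52*t - 9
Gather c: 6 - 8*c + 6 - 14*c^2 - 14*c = -14*c^2 - 22*c + 12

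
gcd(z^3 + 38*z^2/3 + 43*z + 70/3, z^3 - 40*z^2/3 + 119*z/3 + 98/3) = z + 2/3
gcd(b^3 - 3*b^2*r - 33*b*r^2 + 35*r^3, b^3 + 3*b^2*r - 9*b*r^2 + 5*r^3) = -b^2 - 4*b*r + 5*r^2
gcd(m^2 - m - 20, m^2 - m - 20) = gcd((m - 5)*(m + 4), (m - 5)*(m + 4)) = m^2 - m - 20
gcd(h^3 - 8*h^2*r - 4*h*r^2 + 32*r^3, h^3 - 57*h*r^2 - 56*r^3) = -h + 8*r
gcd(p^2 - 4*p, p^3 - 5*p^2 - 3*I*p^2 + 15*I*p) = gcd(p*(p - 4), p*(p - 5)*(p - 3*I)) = p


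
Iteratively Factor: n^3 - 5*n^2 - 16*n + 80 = (n + 4)*(n^2 - 9*n + 20) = (n - 5)*(n + 4)*(n - 4)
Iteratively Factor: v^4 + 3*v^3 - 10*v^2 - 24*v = (v)*(v^3 + 3*v^2 - 10*v - 24) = v*(v + 4)*(v^2 - v - 6) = v*(v + 2)*(v + 4)*(v - 3)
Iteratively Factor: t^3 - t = (t + 1)*(t^2 - t) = (t - 1)*(t + 1)*(t)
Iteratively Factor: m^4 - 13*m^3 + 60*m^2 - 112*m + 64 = (m - 4)*(m^3 - 9*m^2 + 24*m - 16) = (m - 4)*(m - 1)*(m^2 - 8*m + 16) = (m - 4)^2*(m - 1)*(m - 4)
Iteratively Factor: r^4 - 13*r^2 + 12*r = (r - 3)*(r^3 + 3*r^2 - 4*r) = r*(r - 3)*(r^2 + 3*r - 4) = r*(r - 3)*(r + 4)*(r - 1)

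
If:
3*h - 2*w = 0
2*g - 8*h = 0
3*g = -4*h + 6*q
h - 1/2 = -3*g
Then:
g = 2/13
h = 1/26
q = 4/39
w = 3/52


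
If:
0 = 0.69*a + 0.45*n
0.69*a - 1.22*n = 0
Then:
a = 0.00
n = 0.00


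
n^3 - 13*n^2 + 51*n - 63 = (n - 7)*(n - 3)^2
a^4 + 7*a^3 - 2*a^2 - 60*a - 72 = (a - 3)*(a + 2)^2*(a + 6)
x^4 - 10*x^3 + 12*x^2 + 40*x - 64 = (x - 8)*(x - 2)^2*(x + 2)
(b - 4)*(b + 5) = b^2 + b - 20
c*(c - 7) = c^2 - 7*c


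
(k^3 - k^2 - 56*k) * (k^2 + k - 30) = k^5 - 87*k^3 - 26*k^2 + 1680*k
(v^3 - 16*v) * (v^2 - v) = v^5 - v^4 - 16*v^3 + 16*v^2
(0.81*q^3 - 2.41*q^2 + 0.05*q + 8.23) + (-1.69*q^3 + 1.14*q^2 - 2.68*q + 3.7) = -0.88*q^3 - 1.27*q^2 - 2.63*q + 11.93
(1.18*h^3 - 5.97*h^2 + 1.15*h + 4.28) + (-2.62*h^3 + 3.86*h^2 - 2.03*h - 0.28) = -1.44*h^3 - 2.11*h^2 - 0.88*h + 4.0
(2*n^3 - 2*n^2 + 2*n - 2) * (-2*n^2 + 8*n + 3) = -4*n^5 + 20*n^4 - 14*n^3 + 14*n^2 - 10*n - 6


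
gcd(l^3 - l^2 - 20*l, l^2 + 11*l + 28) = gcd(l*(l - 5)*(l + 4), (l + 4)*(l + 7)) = l + 4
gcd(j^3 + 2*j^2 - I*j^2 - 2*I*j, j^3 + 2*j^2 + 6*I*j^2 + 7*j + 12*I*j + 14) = j^2 + j*(2 - I) - 2*I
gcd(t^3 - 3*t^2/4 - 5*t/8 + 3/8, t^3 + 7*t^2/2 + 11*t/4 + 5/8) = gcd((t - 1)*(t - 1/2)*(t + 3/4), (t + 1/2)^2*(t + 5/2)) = 1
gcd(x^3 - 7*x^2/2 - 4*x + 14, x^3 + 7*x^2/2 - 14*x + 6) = x - 2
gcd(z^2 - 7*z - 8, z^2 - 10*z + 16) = z - 8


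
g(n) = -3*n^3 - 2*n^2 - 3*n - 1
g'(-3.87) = -122.31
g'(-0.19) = -2.56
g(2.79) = -90.09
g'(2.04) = -48.61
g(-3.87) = 154.54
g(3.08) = -116.87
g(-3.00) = 71.00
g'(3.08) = -100.70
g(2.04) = -40.91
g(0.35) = -2.42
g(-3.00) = 71.00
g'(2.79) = -84.22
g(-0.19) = -0.48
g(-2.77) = 55.73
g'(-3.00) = -72.00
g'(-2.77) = -60.98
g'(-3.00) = -72.00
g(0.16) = -1.54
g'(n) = -9*n^2 - 4*n - 3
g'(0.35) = -5.50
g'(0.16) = -3.87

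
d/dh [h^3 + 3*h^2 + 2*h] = 3*h^2 + 6*h + 2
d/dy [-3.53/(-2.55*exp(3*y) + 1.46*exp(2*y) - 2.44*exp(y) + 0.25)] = (-27.0045*exp(2*y) + 10.3076*exp(y) - 8.6132)*exp(y)/(2.55*exp(3*y) - 1.46*exp(2*y) + 2.44*exp(y) - 0.25)^2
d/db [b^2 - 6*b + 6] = 2*b - 6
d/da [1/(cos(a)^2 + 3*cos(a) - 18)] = (2*cos(a) + 3)*sin(a)/(cos(a)^2 + 3*cos(a) - 18)^2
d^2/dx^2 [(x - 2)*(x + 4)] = 2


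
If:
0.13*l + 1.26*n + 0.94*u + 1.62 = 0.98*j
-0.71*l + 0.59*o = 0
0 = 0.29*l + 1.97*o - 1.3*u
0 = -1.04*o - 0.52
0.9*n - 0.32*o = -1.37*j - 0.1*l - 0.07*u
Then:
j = 0.24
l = -0.42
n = -0.42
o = -0.50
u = -0.85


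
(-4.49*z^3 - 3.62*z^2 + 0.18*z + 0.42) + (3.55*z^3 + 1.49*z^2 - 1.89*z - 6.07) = -0.94*z^3 - 2.13*z^2 - 1.71*z - 5.65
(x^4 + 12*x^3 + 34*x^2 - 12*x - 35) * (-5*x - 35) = -5*x^5 - 95*x^4 - 590*x^3 - 1130*x^2 + 595*x + 1225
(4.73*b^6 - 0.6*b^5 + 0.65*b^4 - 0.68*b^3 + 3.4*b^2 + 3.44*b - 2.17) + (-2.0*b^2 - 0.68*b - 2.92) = 4.73*b^6 - 0.6*b^5 + 0.65*b^4 - 0.68*b^3 + 1.4*b^2 + 2.76*b - 5.09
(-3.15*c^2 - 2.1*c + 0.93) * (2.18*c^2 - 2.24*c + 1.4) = -6.867*c^4 + 2.478*c^3 + 2.3214*c^2 - 5.0232*c + 1.302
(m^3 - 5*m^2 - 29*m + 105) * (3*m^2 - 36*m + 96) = 3*m^5 - 51*m^4 + 189*m^3 + 879*m^2 - 6564*m + 10080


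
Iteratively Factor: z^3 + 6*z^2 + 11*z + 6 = (z + 3)*(z^2 + 3*z + 2) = (z + 2)*(z + 3)*(z + 1)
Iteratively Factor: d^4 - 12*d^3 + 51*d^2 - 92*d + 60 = (d - 3)*(d^3 - 9*d^2 + 24*d - 20) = (d - 3)*(d - 2)*(d^2 - 7*d + 10) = (d - 3)*(d - 2)^2*(d - 5)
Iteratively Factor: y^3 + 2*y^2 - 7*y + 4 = (y - 1)*(y^2 + 3*y - 4) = (y - 1)^2*(y + 4)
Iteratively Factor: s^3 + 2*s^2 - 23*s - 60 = (s - 5)*(s^2 + 7*s + 12) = (s - 5)*(s + 3)*(s + 4)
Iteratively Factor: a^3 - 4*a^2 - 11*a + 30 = (a + 3)*(a^2 - 7*a + 10) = (a - 5)*(a + 3)*(a - 2)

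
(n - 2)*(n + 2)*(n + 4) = n^3 + 4*n^2 - 4*n - 16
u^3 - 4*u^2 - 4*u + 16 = (u - 4)*(u - 2)*(u + 2)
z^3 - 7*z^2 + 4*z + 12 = (z - 6)*(z - 2)*(z + 1)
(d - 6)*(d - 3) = d^2 - 9*d + 18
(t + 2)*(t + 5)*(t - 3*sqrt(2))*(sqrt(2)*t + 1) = sqrt(2)*t^4 - 5*t^3 + 7*sqrt(2)*t^3 - 35*t^2 + 7*sqrt(2)*t^2 - 50*t - 21*sqrt(2)*t - 30*sqrt(2)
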